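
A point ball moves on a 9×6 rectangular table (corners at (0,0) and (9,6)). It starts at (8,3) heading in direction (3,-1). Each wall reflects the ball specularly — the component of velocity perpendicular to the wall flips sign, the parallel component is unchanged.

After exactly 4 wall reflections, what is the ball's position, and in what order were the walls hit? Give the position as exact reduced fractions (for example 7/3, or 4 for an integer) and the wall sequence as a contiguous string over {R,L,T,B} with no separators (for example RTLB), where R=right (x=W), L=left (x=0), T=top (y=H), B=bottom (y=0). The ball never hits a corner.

Final position: (9,10/3)
Wall sequence: RBLR

1. t=1/3 → R at (9,8/3); v=(-3,-1)
2. t=8/3 → B at (1,0); v=(-3,1)
3. t=1/3 → L at (0,1/3); v=(3,1)
4. t=3 → R at (9,10/3); v=(-3,1)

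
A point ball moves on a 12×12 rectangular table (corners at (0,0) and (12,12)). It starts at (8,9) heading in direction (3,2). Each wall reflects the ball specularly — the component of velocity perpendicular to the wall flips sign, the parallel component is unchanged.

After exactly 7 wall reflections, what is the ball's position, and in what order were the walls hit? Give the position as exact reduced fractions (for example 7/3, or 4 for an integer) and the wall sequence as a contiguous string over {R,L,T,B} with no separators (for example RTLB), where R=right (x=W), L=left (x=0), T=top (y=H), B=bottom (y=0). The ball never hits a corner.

1. t=4/3 → R at (12,35/3); v=(-3,2)
2. t=1/6 → T at (23/2,12); v=(-3,-2)
3. t=23/6 → L at (0,13/3); v=(3,-2)
4. t=13/6 → B at (13/2,0); v=(3,2)
5. t=11/6 → R at (12,11/3); v=(-3,2)
6. t=4 → L at (0,35/3); v=(3,2)
7. t=1/6 → T at (1/2,12); v=(3,-2)

Final position: (1/2,12)
Wall sequence: RTLBRLT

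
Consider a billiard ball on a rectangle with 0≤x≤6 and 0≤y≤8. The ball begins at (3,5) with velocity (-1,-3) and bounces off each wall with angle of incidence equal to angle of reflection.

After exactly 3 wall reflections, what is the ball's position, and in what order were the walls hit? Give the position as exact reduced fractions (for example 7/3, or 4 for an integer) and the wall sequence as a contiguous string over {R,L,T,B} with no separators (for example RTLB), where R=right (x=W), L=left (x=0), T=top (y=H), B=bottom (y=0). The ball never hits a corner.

1. t=5/3 → B at (4/3,0); v=(-1,3)
2. t=4/3 → L at (0,4); v=(1,3)
3. t=4/3 → T at (4/3,8); v=(1,-3)

Final position: (4/3,8)
Wall sequence: BLT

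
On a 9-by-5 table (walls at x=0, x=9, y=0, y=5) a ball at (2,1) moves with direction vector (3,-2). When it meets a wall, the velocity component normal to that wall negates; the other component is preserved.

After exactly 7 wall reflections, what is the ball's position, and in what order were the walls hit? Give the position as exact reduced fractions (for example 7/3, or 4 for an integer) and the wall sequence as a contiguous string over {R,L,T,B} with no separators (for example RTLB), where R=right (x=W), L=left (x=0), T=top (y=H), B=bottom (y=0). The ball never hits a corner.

Final position: (9,13/3)
Wall sequence: BRTLBTR

1. t=1/2 → B at (7/2,0); v=(3,2)
2. t=11/6 → R at (9,11/3); v=(-3,2)
3. t=2/3 → T at (7,5); v=(-3,-2)
4. t=7/3 → L at (0,1/3); v=(3,-2)
5. t=1/6 → B at (1/2,0); v=(3,2)
6. t=5/2 → T at (8,5); v=(3,-2)
7. t=1/3 → R at (9,13/3); v=(-3,-2)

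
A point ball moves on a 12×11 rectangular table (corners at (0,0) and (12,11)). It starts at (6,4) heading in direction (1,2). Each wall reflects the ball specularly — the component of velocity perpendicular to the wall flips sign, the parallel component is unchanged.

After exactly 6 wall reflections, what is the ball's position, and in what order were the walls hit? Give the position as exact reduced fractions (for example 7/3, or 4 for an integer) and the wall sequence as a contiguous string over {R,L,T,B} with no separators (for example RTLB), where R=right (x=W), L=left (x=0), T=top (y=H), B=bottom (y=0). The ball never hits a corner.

Final position: (2,0)
Wall sequence: TRBTLB

1. t=7/2 → T at (19/2,11); v=(1,-2)
2. t=5/2 → R at (12,6); v=(-1,-2)
3. t=3 → B at (9,0); v=(-1,2)
4. t=11/2 → T at (7/2,11); v=(-1,-2)
5. t=7/2 → L at (0,4); v=(1,-2)
6. t=2 → B at (2,0); v=(1,2)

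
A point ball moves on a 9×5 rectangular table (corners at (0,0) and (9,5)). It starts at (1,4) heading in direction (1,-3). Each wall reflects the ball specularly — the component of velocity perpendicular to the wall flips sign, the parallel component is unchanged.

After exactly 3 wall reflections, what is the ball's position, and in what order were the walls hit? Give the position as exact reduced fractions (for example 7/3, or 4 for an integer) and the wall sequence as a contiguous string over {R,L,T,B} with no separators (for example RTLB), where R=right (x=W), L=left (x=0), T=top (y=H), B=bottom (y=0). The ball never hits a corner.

Final position: (17/3,0)
Wall sequence: BTB

1. t=4/3 → B at (7/3,0); v=(1,3)
2. t=5/3 → T at (4,5); v=(1,-3)
3. t=5/3 → B at (17/3,0); v=(1,3)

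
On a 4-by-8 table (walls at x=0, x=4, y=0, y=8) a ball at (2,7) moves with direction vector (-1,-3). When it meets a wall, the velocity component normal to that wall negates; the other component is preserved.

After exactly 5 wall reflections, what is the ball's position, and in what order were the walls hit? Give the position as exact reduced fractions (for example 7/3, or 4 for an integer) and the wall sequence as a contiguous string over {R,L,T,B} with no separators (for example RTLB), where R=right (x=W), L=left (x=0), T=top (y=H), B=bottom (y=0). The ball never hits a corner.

1. t=2 → L at (0,1); v=(1,-3)
2. t=1/3 → B at (1/3,0); v=(1,3)
3. t=8/3 → T at (3,8); v=(1,-3)
4. t=1 → R at (4,5); v=(-1,-3)
5. t=5/3 → B at (7/3,0); v=(-1,3)

Final position: (7/3,0)
Wall sequence: LBTRB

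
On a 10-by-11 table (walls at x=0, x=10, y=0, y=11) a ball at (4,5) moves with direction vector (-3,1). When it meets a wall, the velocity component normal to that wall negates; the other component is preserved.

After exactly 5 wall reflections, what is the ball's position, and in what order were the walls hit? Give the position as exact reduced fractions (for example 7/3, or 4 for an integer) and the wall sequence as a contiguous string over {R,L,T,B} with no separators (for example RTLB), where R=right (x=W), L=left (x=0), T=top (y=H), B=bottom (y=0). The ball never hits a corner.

Final position: (10,17/3)
Wall sequence: LRTLR

1. t=4/3 → L at (0,19/3); v=(3,1)
2. t=10/3 → R at (10,29/3); v=(-3,1)
3. t=4/3 → T at (6,11); v=(-3,-1)
4. t=2 → L at (0,9); v=(3,-1)
5. t=10/3 → R at (10,17/3); v=(-3,-1)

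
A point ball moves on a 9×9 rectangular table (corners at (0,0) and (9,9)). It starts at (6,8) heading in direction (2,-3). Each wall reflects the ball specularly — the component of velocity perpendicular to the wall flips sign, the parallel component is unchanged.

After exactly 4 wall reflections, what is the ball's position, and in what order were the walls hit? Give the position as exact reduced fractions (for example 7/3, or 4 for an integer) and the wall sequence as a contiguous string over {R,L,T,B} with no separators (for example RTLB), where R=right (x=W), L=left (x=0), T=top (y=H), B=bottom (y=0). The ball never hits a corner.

1. t=3/2 → R at (9,7/2); v=(-2,-3)
2. t=7/6 → B at (20/3,0); v=(-2,3)
3. t=3 → T at (2/3,9); v=(-2,-3)
4. t=1/3 → L at (0,8); v=(2,-3)

Final position: (0,8)
Wall sequence: RBTL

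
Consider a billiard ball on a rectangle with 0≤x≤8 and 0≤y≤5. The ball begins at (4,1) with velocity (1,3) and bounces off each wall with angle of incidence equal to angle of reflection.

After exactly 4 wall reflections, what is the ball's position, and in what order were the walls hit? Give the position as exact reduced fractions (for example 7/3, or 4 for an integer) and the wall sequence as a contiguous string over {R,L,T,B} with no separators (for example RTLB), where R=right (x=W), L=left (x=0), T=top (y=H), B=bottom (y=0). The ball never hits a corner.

1. t=4/3 → T at (16/3,5); v=(1,-3)
2. t=5/3 → B at (7,0); v=(1,3)
3. t=1 → R at (8,3); v=(-1,3)
4. t=2/3 → T at (22/3,5); v=(-1,-3)

Final position: (22/3,5)
Wall sequence: TBRT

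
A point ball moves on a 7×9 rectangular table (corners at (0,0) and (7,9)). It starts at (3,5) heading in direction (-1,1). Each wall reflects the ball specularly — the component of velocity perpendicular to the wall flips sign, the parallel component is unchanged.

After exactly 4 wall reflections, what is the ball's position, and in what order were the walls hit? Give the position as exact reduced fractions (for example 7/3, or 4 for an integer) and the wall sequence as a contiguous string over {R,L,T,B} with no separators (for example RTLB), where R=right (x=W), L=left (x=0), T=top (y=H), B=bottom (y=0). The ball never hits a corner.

Final position: (4,0)
Wall sequence: LTRB

1. t=3 → L at (0,8); v=(1,1)
2. t=1 → T at (1,9); v=(1,-1)
3. t=6 → R at (7,3); v=(-1,-1)
4. t=3 → B at (4,0); v=(-1,1)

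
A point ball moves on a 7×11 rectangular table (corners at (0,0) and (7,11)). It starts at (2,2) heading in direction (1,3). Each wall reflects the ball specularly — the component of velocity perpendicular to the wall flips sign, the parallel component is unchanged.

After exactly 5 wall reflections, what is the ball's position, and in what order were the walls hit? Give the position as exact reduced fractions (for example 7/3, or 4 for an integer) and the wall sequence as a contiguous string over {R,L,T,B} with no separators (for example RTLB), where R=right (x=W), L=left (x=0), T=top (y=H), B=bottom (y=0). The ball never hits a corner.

1. t=3 → T at (5,11); v=(1,-3)
2. t=2 → R at (7,5); v=(-1,-3)
3. t=5/3 → B at (16/3,0); v=(-1,3)
4. t=11/3 → T at (5/3,11); v=(-1,-3)
5. t=5/3 → L at (0,6); v=(1,-3)

Final position: (0,6)
Wall sequence: TRBTL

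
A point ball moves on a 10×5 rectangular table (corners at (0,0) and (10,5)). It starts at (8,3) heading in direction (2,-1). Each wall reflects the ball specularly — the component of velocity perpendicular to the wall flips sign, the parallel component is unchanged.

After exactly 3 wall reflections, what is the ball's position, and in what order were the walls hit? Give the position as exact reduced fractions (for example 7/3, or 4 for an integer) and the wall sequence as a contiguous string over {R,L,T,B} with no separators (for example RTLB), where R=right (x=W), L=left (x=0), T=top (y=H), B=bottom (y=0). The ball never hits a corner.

1. t=1 → R at (10,2); v=(-2,-1)
2. t=2 → B at (6,0); v=(-2,1)
3. t=3 → L at (0,3); v=(2,1)

Final position: (0,3)
Wall sequence: RBL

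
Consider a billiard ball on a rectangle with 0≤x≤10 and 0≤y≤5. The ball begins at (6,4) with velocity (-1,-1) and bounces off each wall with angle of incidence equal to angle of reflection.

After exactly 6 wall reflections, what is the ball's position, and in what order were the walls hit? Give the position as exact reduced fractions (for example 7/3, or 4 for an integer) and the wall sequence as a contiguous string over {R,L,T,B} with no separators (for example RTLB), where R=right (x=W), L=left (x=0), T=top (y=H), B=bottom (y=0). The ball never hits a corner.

Final position: (7,5)
Wall sequence: BLTBRT

1. t=4 → B at (2,0); v=(-1,1)
2. t=2 → L at (0,2); v=(1,1)
3. t=3 → T at (3,5); v=(1,-1)
4. t=5 → B at (8,0); v=(1,1)
5. t=2 → R at (10,2); v=(-1,1)
6. t=3 → T at (7,5); v=(-1,-1)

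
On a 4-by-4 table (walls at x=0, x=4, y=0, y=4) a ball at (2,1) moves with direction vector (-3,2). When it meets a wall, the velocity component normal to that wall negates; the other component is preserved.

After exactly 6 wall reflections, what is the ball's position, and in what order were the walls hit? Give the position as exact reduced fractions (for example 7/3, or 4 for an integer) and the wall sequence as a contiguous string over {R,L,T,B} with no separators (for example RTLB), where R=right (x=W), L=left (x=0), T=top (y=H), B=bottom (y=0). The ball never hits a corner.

Final position: (4,7/3)
Wall sequence: LTRLBR

1. t=2/3 → L at (0,7/3); v=(3,2)
2. t=5/6 → T at (5/2,4); v=(3,-2)
3. t=1/2 → R at (4,3); v=(-3,-2)
4. t=4/3 → L at (0,1/3); v=(3,-2)
5. t=1/6 → B at (1/2,0); v=(3,2)
6. t=7/6 → R at (4,7/3); v=(-3,2)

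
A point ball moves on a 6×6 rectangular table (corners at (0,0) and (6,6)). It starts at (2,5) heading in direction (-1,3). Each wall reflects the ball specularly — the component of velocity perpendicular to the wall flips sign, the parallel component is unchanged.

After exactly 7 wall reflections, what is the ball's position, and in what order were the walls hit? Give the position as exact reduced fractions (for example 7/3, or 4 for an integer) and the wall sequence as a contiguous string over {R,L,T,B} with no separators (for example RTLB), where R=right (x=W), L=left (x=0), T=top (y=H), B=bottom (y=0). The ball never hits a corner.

Final position: (17/3,6)
Wall sequence: TLBTBRT

1. t=1/3 → T at (5/3,6); v=(-1,-3)
2. t=5/3 → L at (0,1); v=(1,-3)
3. t=1/3 → B at (1/3,0); v=(1,3)
4. t=2 → T at (7/3,6); v=(1,-3)
5. t=2 → B at (13/3,0); v=(1,3)
6. t=5/3 → R at (6,5); v=(-1,3)
7. t=1/3 → T at (17/3,6); v=(-1,-3)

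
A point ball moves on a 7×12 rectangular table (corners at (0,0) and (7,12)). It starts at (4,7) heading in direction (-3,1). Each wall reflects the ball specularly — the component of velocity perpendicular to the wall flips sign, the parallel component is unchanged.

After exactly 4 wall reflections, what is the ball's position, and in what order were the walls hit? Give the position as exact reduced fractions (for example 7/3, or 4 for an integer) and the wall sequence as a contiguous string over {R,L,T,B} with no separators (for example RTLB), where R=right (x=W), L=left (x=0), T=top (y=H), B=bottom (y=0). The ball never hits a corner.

1. t=4/3 → L at (0,25/3); v=(3,1)
2. t=7/3 → R at (7,32/3); v=(-3,1)
3. t=4/3 → T at (3,12); v=(-3,-1)
4. t=1 → L at (0,11); v=(3,-1)

Final position: (0,11)
Wall sequence: LRTL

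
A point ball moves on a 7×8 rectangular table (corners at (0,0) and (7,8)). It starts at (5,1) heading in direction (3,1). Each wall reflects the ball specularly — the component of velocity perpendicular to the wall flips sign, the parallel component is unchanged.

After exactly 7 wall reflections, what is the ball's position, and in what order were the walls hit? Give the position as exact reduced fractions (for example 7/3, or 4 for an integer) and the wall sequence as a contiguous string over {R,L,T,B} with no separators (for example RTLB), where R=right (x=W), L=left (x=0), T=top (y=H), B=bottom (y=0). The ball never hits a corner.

Final position: (0,8/3)
Wall sequence: RLRTLRL

1. t=2/3 → R at (7,5/3); v=(-3,1)
2. t=7/3 → L at (0,4); v=(3,1)
3. t=7/3 → R at (7,19/3); v=(-3,1)
4. t=5/3 → T at (2,8); v=(-3,-1)
5. t=2/3 → L at (0,22/3); v=(3,-1)
6. t=7/3 → R at (7,5); v=(-3,-1)
7. t=7/3 → L at (0,8/3); v=(3,-1)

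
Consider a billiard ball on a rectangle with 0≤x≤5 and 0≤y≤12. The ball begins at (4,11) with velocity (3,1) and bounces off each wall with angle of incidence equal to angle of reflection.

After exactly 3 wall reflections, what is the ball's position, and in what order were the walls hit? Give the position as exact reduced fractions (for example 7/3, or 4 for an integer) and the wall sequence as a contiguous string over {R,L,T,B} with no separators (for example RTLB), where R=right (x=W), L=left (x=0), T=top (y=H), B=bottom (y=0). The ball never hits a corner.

1. t=1/3 → R at (5,34/3); v=(-3,1)
2. t=2/3 → T at (3,12); v=(-3,-1)
3. t=1 → L at (0,11); v=(3,-1)

Final position: (0,11)
Wall sequence: RTL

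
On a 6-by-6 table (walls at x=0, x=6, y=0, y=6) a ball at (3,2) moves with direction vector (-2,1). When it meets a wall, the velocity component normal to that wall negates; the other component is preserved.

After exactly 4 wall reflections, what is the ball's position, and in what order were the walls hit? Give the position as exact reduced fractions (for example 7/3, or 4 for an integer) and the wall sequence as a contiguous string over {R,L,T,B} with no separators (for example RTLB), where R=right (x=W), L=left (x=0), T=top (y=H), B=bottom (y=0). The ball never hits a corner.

1. t=3/2 → L at (0,7/2); v=(2,1)
2. t=5/2 → T at (5,6); v=(2,-1)
3. t=1/2 → R at (6,11/2); v=(-2,-1)
4. t=3 → L at (0,5/2); v=(2,-1)

Final position: (0,5/2)
Wall sequence: LTRL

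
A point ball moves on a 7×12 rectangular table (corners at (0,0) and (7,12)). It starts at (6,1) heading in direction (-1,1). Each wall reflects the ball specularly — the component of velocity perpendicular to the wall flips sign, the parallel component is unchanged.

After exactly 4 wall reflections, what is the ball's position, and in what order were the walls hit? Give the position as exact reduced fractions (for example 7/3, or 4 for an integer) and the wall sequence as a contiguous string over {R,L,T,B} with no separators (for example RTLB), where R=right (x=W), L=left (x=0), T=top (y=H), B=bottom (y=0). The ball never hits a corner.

1. t=6 → L at (0,7); v=(1,1)
2. t=5 → T at (5,12); v=(1,-1)
3. t=2 → R at (7,10); v=(-1,-1)
4. t=7 → L at (0,3); v=(1,-1)

Final position: (0,3)
Wall sequence: LTRL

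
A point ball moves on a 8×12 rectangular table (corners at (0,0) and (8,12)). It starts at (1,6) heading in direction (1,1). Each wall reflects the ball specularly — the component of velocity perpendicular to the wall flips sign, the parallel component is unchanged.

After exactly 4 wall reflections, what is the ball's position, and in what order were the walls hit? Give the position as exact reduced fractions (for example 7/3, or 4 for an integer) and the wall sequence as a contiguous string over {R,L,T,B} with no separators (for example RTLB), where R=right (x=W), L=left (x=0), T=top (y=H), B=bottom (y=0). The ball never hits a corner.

1. t=6 → T at (7,12); v=(1,-1)
2. t=1 → R at (8,11); v=(-1,-1)
3. t=8 → L at (0,3); v=(1,-1)
4. t=3 → B at (3,0); v=(1,1)

Final position: (3,0)
Wall sequence: TRLB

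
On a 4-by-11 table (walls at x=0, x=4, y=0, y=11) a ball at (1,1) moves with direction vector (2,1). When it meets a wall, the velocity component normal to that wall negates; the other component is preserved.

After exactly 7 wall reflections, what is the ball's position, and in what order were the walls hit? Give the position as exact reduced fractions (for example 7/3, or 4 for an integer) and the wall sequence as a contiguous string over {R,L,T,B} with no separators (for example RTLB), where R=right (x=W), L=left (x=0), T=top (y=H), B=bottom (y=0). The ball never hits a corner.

Final position: (0,19/2)
Wall sequence: RLRLRTL

1. t=3/2 → R at (4,5/2); v=(-2,1)
2. t=2 → L at (0,9/2); v=(2,1)
3. t=2 → R at (4,13/2); v=(-2,1)
4. t=2 → L at (0,17/2); v=(2,1)
5. t=2 → R at (4,21/2); v=(-2,1)
6. t=1/2 → T at (3,11); v=(-2,-1)
7. t=3/2 → L at (0,19/2); v=(2,-1)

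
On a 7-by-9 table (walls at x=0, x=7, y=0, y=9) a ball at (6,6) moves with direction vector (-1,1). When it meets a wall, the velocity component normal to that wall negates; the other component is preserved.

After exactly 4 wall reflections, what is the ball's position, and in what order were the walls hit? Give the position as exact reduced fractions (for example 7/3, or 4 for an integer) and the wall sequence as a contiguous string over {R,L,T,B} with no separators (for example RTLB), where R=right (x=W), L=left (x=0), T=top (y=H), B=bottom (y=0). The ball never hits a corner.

Final position: (7,1)
Wall sequence: TLBR

1. t=3 → T at (3,9); v=(-1,-1)
2. t=3 → L at (0,6); v=(1,-1)
3. t=6 → B at (6,0); v=(1,1)
4. t=1 → R at (7,1); v=(-1,1)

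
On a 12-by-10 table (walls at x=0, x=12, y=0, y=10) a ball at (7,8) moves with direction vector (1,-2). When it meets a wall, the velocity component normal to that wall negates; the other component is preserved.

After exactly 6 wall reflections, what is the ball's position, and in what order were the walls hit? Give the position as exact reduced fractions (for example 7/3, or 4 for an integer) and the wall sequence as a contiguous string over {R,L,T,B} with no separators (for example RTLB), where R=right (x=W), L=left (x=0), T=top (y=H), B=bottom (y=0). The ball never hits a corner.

1. t=4 → B at (11,0); v=(1,2)
2. t=1 → R at (12,2); v=(-1,2)
3. t=4 → T at (8,10); v=(-1,-2)
4. t=5 → B at (3,0); v=(-1,2)
5. t=3 → L at (0,6); v=(1,2)
6. t=2 → T at (2,10); v=(1,-2)

Final position: (2,10)
Wall sequence: BRTBLT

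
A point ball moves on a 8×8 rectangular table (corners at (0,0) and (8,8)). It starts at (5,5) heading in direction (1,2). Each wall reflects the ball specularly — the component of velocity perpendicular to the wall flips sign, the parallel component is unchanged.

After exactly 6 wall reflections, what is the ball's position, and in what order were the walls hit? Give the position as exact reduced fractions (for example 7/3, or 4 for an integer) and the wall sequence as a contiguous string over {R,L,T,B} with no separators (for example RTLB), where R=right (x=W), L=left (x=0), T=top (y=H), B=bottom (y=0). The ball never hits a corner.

Final position: (5/2,0)
Wall sequence: TRBTLB

1. t=3/2 → T at (13/2,8); v=(1,-2)
2. t=3/2 → R at (8,5); v=(-1,-2)
3. t=5/2 → B at (11/2,0); v=(-1,2)
4. t=4 → T at (3/2,8); v=(-1,-2)
5. t=3/2 → L at (0,5); v=(1,-2)
6. t=5/2 → B at (5/2,0); v=(1,2)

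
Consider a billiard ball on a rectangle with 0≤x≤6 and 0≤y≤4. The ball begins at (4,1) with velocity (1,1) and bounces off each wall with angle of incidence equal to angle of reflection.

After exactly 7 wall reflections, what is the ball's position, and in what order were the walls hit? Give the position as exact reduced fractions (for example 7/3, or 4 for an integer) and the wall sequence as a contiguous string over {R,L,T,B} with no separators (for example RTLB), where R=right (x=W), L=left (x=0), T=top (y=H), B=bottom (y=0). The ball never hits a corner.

1. t=2 → R at (6,3); v=(-1,1)
2. t=1 → T at (5,4); v=(-1,-1)
3. t=4 → B at (1,0); v=(-1,1)
4. t=1 → L at (0,1); v=(1,1)
5. t=3 → T at (3,4); v=(1,-1)
6. t=3 → R at (6,1); v=(-1,-1)
7. t=1 → B at (5,0); v=(-1,1)

Final position: (5,0)
Wall sequence: RTBLTRB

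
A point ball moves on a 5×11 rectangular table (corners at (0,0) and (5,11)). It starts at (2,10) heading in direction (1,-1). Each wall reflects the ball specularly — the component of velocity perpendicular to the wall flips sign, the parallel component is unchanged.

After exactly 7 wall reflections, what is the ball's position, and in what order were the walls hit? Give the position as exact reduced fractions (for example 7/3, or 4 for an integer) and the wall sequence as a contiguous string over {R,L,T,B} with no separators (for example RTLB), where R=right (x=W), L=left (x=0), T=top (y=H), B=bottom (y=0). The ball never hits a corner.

1. t=3 → R at (5,7); v=(-1,-1)
2. t=5 → L at (0,2); v=(1,-1)
3. t=2 → B at (2,0); v=(1,1)
4. t=3 → R at (5,3); v=(-1,1)
5. t=5 → L at (0,8); v=(1,1)
6. t=3 → T at (3,11); v=(1,-1)
7. t=2 → R at (5,9); v=(-1,-1)

Final position: (5,9)
Wall sequence: RLBRLTR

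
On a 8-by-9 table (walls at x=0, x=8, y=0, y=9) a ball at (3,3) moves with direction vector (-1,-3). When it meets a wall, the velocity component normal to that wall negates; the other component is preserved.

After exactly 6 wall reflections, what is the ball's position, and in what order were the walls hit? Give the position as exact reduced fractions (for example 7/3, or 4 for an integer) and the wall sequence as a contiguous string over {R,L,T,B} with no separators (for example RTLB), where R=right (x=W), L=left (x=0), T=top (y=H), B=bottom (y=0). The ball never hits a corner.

Final position: (8,6)
Wall sequence: BLTBTR

1. t=1 → B at (2,0); v=(-1,3)
2. t=2 → L at (0,6); v=(1,3)
3. t=1 → T at (1,9); v=(1,-3)
4. t=3 → B at (4,0); v=(1,3)
5. t=3 → T at (7,9); v=(1,-3)
6. t=1 → R at (8,6); v=(-1,-3)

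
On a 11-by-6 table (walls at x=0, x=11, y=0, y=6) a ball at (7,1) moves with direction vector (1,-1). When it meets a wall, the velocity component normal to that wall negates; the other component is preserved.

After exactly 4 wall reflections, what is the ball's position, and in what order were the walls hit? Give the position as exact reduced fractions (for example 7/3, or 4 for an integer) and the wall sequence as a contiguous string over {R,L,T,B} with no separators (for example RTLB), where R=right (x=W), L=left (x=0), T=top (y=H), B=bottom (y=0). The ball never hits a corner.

Final position: (2,0)
Wall sequence: BRTB

1. t=1 → B at (8,0); v=(1,1)
2. t=3 → R at (11,3); v=(-1,1)
3. t=3 → T at (8,6); v=(-1,-1)
4. t=6 → B at (2,0); v=(-1,1)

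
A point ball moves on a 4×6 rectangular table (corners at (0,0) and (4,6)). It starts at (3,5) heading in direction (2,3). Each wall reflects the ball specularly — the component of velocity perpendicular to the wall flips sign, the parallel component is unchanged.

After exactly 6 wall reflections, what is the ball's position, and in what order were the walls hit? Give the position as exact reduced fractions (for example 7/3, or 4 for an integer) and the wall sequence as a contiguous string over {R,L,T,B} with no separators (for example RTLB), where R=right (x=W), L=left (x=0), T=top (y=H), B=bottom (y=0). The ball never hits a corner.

1. t=1/3 → T at (11/3,6); v=(2,-3)
2. t=1/6 → R at (4,11/2); v=(-2,-3)
3. t=11/6 → B at (1/3,0); v=(-2,3)
4. t=1/6 → L at (0,1/2); v=(2,3)
5. t=11/6 → T at (11/3,6); v=(2,-3)
6. t=1/6 → R at (4,11/2); v=(-2,-3)

Final position: (4,11/2)
Wall sequence: TRBLTR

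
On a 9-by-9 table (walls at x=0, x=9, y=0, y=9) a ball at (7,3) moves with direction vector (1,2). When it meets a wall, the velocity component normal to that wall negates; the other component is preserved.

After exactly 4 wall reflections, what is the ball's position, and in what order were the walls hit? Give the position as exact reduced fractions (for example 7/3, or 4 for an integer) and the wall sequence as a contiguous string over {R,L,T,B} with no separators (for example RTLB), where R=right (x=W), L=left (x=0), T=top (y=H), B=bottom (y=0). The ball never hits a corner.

Final position: (0,7)
Wall sequence: RTBL

1. t=2 → R at (9,7); v=(-1,2)
2. t=1 → T at (8,9); v=(-1,-2)
3. t=9/2 → B at (7/2,0); v=(-1,2)
4. t=7/2 → L at (0,7); v=(1,2)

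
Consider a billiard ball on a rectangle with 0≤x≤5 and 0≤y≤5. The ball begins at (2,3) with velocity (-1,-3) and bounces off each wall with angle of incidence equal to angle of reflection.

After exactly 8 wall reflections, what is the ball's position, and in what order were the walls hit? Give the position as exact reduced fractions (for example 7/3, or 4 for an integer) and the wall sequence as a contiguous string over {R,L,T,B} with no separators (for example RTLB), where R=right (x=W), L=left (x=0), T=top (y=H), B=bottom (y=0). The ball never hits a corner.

Final position: (8/3,5)
Wall sequence: BLTBTRBT

1. t=1 → B at (1,0); v=(-1,3)
2. t=1 → L at (0,3); v=(1,3)
3. t=2/3 → T at (2/3,5); v=(1,-3)
4. t=5/3 → B at (7/3,0); v=(1,3)
5. t=5/3 → T at (4,5); v=(1,-3)
6. t=1 → R at (5,2); v=(-1,-3)
7. t=2/3 → B at (13/3,0); v=(-1,3)
8. t=5/3 → T at (8/3,5); v=(-1,-3)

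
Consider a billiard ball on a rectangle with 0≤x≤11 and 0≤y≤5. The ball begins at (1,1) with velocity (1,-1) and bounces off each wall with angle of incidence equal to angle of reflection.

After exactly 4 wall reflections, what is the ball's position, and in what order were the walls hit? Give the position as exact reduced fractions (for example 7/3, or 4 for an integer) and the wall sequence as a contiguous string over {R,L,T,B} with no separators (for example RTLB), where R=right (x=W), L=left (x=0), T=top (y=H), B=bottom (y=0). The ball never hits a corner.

Final position: (10,0)
Wall sequence: BTRB

1. t=1 → B at (2,0); v=(1,1)
2. t=5 → T at (7,5); v=(1,-1)
3. t=4 → R at (11,1); v=(-1,-1)
4. t=1 → B at (10,0); v=(-1,1)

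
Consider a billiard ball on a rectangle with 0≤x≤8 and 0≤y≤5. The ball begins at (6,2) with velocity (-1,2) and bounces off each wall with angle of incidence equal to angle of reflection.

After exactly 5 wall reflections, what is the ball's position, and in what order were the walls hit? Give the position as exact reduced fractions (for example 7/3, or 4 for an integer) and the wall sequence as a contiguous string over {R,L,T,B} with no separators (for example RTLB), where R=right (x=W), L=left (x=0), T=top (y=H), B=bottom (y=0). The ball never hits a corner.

1. t=3/2 → T at (9/2,5); v=(-1,-2)
2. t=5/2 → B at (2,0); v=(-1,2)
3. t=2 → L at (0,4); v=(1,2)
4. t=1/2 → T at (1/2,5); v=(1,-2)
5. t=5/2 → B at (3,0); v=(1,2)

Final position: (3,0)
Wall sequence: TBLTB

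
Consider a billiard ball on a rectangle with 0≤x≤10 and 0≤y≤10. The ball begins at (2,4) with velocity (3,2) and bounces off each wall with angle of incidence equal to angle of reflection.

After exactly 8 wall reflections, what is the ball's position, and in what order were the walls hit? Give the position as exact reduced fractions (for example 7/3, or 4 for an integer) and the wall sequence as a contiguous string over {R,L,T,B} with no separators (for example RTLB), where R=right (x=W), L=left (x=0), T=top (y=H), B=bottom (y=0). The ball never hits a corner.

Final position: (10,4)
Wall sequence: RTLBRLTR

1. t=8/3 → R at (10,28/3); v=(-3,2)
2. t=1/3 → T at (9,10); v=(-3,-2)
3. t=3 → L at (0,4); v=(3,-2)
4. t=2 → B at (6,0); v=(3,2)
5. t=4/3 → R at (10,8/3); v=(-3,2)
6. t=10/3 → L at (0,28/3); v=(3,2)
7. t=1/3 → T at (1,10); v=(3,-2)
8. t=3 → R at (10,4); v=(-3,-2)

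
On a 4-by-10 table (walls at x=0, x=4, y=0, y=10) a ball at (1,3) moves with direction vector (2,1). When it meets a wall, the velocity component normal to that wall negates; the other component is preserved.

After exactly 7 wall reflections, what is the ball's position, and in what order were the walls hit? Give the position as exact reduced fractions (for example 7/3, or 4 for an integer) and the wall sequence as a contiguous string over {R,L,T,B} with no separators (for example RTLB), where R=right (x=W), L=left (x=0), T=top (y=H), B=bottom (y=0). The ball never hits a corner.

Final position: (0,11/2)
Wall sequence: RLRTLRL

1. t=3/2 → R at (4,9/2); v=(-2,1)
2. t=2 → L at (0,13/2); v=(2,1)
3. t=2 → R at (4,17/2); v=(-2,1)
4. t=3/2 → T at (1,10); v=(-2,-1)
5. t=1/2 → L at (0,19/2); v=(2,-1)
6. t=2 → R at (4,15/2); v=(-2,-1)
7. t=2 → L at (0,11/2); v=(2,-1)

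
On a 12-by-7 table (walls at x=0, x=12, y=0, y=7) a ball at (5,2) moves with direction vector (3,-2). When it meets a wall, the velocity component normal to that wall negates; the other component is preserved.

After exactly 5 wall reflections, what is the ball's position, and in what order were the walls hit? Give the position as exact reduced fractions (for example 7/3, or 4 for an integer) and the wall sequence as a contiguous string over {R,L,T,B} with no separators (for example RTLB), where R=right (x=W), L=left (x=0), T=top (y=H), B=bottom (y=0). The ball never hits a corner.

Final position: (5,0)
Wall sequence: BRTLB

1. t=1 → B at (8,0); v=(3,2)
2. t=4/3 → R at (12,8/3); v=(-3,2)
3. t=13/6 → T at (11/2,7); v=(-3,-2)
4. t=11/6 → L at (0,10/3); v=(3,-2)
5. t=5/3 → B at (5,0); v=(3,2)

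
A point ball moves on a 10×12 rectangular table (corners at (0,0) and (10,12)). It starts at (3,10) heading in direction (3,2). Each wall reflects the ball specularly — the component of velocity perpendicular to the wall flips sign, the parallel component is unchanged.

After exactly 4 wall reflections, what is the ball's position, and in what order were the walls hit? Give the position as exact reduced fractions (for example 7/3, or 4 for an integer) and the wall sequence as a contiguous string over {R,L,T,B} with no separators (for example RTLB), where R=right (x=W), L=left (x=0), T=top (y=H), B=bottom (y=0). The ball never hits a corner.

1. t=1 → T at (6,12); v=(3,-2)
2. t=4/3 → R at (10,28/3); v=(-3,-2)
3. t=10/3 → L at (0,8/3); v=(3,-2)
4. t=4/3 → B at (4,0); v=(3,2)

Final position: (4,0)
Wall sequence: TRLB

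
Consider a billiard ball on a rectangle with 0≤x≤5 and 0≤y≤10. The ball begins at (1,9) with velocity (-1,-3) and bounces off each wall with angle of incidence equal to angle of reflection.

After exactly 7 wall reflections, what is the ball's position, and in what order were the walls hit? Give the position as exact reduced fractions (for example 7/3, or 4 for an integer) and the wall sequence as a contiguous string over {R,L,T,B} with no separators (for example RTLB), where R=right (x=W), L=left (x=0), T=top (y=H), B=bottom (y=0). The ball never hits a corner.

1. t=1 → L at (0,6); v=(1,-3)
2. t=2 → B at (2,0); v=(1,3)
3. t=3 → R at (5,9); v=(-1,3)
4. t=1/3 → T at (14/3,10); v=(-1,-3)
5. t=10/3 → B at (4/3,0); v=(-1,3)
6. t=4/3 → L at (0,4); v=(1,3)
7. t=2 → T at (2,10); v=(1,-3)

Final position: (2,10)
Wall sequence: LBRTBLT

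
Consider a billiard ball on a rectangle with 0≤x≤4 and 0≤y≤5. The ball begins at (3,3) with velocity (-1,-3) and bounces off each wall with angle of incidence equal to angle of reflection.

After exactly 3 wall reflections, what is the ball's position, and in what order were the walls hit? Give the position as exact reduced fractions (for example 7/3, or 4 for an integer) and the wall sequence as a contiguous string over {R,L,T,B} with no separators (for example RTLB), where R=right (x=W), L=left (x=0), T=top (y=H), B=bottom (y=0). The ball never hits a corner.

Final position: (0,4)
Wall sequence: BTL

1. t=1 → B at (2,0); v=(-1,3)
2. t=5/3 → T at (1/3,5); v=(-1,-3)
3. t=1/3 → L at (0,4); v=(1,-3)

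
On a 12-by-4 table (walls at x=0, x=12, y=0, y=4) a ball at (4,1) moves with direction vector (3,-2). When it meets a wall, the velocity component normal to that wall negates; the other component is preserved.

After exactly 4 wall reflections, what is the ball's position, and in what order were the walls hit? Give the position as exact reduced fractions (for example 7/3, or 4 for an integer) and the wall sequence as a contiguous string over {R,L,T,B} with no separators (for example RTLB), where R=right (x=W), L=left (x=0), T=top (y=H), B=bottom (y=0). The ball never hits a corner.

1. t=1/2 → B at (11/2,0); v=(3,2)
2. t=2 → T at (23/2,4); v=(3,-2)
3. t=1/6 → R at (12,11/3); v=(-3,-2)
4. t=11/6 → B at (13/2,0); v=(-3,2)

Final position: (13/2,0)
Wall sequence: BTRB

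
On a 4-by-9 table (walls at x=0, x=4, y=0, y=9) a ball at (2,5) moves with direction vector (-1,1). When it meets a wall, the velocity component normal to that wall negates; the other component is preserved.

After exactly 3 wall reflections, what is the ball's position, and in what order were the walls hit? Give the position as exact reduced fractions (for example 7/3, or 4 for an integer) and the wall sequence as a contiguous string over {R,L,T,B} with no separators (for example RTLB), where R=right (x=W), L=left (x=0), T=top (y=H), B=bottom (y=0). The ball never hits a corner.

1. t=2 → L at (0,7); v=(1,1)
2. t=2 → T at (2,9); v=(1,-1)
3. t=2 → R at (4,7); v=(-1,-1)

Final position: (4,7)
Wall sequence: LTR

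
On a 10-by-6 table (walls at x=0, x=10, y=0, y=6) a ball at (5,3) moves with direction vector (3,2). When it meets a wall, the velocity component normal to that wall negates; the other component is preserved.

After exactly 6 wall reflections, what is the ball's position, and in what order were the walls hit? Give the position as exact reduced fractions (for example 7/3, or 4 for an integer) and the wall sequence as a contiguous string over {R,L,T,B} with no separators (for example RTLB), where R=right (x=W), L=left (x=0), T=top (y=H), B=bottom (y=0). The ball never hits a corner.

1. t=3/2 → T at (19/2,6); v=(3,-2)
2. t=1/6 → R at (10,17/3); v=(-3,-2)
3. t=17/6 → B at (3/2,0); v=(-3,2)
4. t=1/2 → L at (0,1); v=(3,2)
5. t=5/2 → T at (15/2,6); v=(3,-2)
6. t=5/6 → R at (10,13/3); v=(-3,-2)

Final position: (10,13/3)
Wall sequence: TRBLTR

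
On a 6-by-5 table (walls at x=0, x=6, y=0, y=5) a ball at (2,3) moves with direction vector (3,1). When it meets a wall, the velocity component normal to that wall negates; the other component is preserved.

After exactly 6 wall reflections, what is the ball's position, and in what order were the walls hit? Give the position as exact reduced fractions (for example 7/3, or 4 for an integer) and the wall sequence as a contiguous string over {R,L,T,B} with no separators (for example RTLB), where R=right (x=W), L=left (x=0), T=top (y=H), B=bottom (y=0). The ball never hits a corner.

Final position: (0,1/3)
Wall sequence: RTLRBL

1. t=4/3 → R at (6,13/3); v=(-3,1)
2. t=2/3 → T at (4,5); v=(-3,-1)
3. t=4/3 → L at (0,11/3); v=(3,-1)
4. t=2 → R at (6,5/3); v=(-3,-1)
5. t=5/3 → B at (1,0); v=(-3,1)
6. t=1/3 → L at (0,1/3); v=(3,1)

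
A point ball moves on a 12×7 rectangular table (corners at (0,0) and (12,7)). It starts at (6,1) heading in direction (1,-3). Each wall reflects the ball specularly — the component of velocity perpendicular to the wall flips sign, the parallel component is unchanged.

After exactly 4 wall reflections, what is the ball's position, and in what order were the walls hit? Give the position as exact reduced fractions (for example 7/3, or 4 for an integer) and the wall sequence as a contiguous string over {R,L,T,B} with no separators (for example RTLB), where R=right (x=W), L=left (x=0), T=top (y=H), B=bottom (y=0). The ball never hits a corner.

1. t=1/3 → B at (19/3,0); v=(1,3)
2. t=7/3 → T at (26/3,7); v=(1,-3)
3. t=7/3 → B at (11,0); v=(1,3)
4. t=1 → R at (12,3); v=(-1,3)

Final position: (12,3)
Wall sequence: BTBR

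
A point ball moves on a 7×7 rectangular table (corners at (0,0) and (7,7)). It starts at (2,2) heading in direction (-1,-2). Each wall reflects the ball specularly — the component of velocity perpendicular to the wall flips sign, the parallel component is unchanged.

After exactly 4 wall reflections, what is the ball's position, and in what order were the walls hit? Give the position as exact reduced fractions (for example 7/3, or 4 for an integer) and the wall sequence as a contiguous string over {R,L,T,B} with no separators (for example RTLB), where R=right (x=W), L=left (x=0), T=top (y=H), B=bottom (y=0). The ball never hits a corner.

Final position: (6,0)
Wall sequence: BLTB

1. t=1 → B at (1,0); v=(-1,2)
2. t=1 → L at (0,2); v=(1,2)
3. t=5/2 → T at (5/2,7); v=(1,-2)
4. t=7/2 → B at (6,0); v=(1,2)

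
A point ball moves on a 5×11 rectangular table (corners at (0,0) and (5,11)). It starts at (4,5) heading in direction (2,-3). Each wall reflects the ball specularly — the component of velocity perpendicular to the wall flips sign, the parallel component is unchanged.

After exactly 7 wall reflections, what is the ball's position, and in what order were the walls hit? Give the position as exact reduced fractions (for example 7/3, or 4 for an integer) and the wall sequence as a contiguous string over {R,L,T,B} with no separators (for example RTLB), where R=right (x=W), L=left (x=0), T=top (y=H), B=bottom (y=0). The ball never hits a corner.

Final position: (2,0)
Wall sequence: RBLTRLB

1. t=1/2 → R at (5,7/2); v=(-2,-3)
2. t=7/6 → B at (8/3,0); v=(-2,3)
3. t=4/3 → L at (0,4); v=(2,3)
4. t=7/3 → T at (14/3,11); v=(2,-3)
5. t=1/6 → R at (5,21/2); v=(-2,-3)
6. t=5/2 → L at (0,3); v=(2,-3)
7. t=1 → B at (2,0); v=(2,3)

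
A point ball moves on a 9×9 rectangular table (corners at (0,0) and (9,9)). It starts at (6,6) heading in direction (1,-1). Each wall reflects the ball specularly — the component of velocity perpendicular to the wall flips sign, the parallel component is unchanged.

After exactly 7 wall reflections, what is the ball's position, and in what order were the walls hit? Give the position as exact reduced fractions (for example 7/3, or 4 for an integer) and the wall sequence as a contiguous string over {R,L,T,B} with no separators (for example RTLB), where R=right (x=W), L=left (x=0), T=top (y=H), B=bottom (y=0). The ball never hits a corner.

Final position: (0,6)
Wall sequence: RBLTRBL

1. t=3 → R at (9,3); v=(-1,-1)
2. t=3 → B at (6,0); v=(-1,1)
3. t=6 → L at (0,6); v=(1,1)
4. t=3 → T at (3,9); v=(1,-1)
5. t=6 → R at (9,3); v=(-1,-1)
6. t=3 → B at (6,0); v=(-1,1)
7. t=6 → L at (0,6); v=(1,1)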